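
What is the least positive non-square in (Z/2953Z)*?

(2/2953) = +1, so 2 is a residue.
(3/2953) = +1, so 3 is a residue.
(4/2953) = +1, so 4 is a residue.
(5/2953) = −1, so 5 is the smallest positive non-residue mod 2953.

5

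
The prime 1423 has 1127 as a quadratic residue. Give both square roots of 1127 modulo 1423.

184, 1239

Since 1423 ≡ 3 (mod 4), a square root of 1127 is 1127^((1423+1)/4) = 1127^356 mod 1423.
Repeated squaring: 1127^2≡813, 1127^4≡697, 1127^8≡566, 1127^16≡181, 1127^32≡32, 1127^64≡1024, 1127^128≡1248, 1127^256≡742 (mod 1423).
1127^356 = 1127^(256+64+32+4) ≡ 184 (mod 1423).
Check: 184² = 33856 ≡ 1127 (mod 1423). The two roots are 184 and 1239.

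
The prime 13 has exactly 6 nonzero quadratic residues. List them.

1 3 4 9 10 12

Square k = 1,…,6 (k and 13−k give the same square):
1²=1, 2²=4, 3²=9, 4²≡3, 5²≡12, 6²≡10 (mod 13).
So the quadratic residues mod 13 are {1, 3, 4, 9, 10, 12}.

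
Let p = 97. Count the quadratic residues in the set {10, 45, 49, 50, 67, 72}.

(10/97) = -1 → non-residue.
(45/97) = -1 → non-residue.
(49/97) = +1 → QR.
(50/97) = +1 → QR.
(67/97) = -1 → non-residue.
(72/97) = +1 → QR.
Total quadratic residues among the 6: 3.

3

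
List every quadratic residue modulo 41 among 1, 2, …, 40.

Square k = 1,…,20 (k and 41−k give the same square):
1²=1, 2²=4, 3²=9, 4²=16, 5²=25, 6²=36, 7²≡8, 8²≡23, 9²≡40, 10²≡18, 11²≡39, 12²≡21, 13²≡5, 14²≡32, 15²≡20, 16²≡10, 17²≡2, 18²≡37, 19²≡33, 20²≡31 (mod 41).
So the quadratic residues mod 41 are {1, 2, 4, 5, 8, 9, 10, 16, 18, 20, 21, 23, 25, 31, 32, 33, 36, 37, 39, 40}.

1,2,4,5,8,9,10,16,18,20,21,23,25,31,32,33,36,37,39,40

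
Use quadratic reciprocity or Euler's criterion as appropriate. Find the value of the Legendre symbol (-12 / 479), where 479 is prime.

-1

Euler's criterion: (-12/479) ≡ 467^239 (mod 479).
467^2 ≡ 144 (mod 479)
467^4 ≡ 139 (mod 479)
467^8 ≡ 161 (mod 479)
467^16 ≡ 55 (mod 479)
467^32 ≡ 151 (mod 479)
467^64 ≡ 288 (mod 479)
467^128 ≡ 77 (mod 479)
467^239 = 467^(128+64+32+8+4+2+1) ≡ 478 (mod 479).
Result is 478 ≡ −1, so (-12/479) = −1.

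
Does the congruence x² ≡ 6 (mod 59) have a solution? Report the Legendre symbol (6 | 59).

-1

Pull out 2: since 59 ≡ 3 (mod 8), (2/59) = -1.
Reciprocity: 3 ≡ 3 and 59 ≡ 3 (mod 4), so (3/59) = −(59/3).
Reduce top mod 3: now compute (2/3).
Pull out 2: since 3 ≡ 3 (mod 8), (2/3) = -1.
Reached (1/3) = 1. Collecting the sign flips along the way, the symbol is -1.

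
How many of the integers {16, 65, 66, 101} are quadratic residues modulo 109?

(16/109) = +1 → QR.
(65/109) = -1 → non-residue.
(66/109) = +1 → QR.
(101/109) = -1 → non-residue.
Total quadratic residues among the 4: 2.

2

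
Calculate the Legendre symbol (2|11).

-1

Pull out 2: since 11 ≡ 3 (mod 8), (2/11) = -1.
Reached (1/11) = 1. Collecting the sign flips along the way, the symbol is -1.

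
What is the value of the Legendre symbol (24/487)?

-1

Euler's criterion: (24/487) ≡ 24^243 (mod 487).
24^2 ≡ 89 (mod 487)
24^4 ≡ 129 (mod 487)
24^8 ≡ 83 (mod 487)
24^16 ≡ 71 (mod 487)
24^32 ≡ 171 (mod 487)
24^64 ≡ 21 (mod 487)
24^128 ≡ 441 (mod 487)
24^243 = 24^(128+64+32+16+2+1) ≡ 486 (mod 487).
Result is 486 ≡ −1, so (24/487) = −1.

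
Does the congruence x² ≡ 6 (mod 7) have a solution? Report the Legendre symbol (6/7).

-1

Euler's criterion: (6/7) ≡ 6^3 (mod 7).
6^2 ≡ 1 (mod 7)
6^3 = 6^(2+1) ≡ 6 (mod 7).
Result is 6 ≡ −1, so (6/7) = −1.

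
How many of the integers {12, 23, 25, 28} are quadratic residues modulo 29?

(12/29) = -1 → non-residue.
(23/29) = +1 → QR.
(25/29) = +1 → QR.
(28/29) = +1 → QR.
Total quadratic residues among the 4: 3.

3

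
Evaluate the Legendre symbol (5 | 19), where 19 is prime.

1

Reciprocity: 5 ≡ 1 and 19 ≡ 3 (mod 4), so (5/19) = +(19/5).
Reduce top mod 5: now compute (4/5).
Pull out 2^2: since 5 ≡ 5 (mod 8), (2/5) = -1, so (2/5)^2 = +1.
Reached (1/5) = 1. Collecting the sign flips along the way, the symbol is +1.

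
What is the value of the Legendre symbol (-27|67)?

First reduce: -27 ≡ 40 (mod 67).
Pull out 2^3: since 67 ≡ 3 (mod 8), (2/67) = -1, so (2/67)^3 = -1.
Reciprocity: 5 ≡ 1 and 67 ≡ 3 (mod 4), so (5/67) = +(67/5).
Reduce top mod 5: now compute (2/5).
Pull out 2: since 5 ≡ 5 (mod 8), (2/5) = -1.
Reached (1/5) = 1. Collecting the sign flips along the way, the symbol is +1.

1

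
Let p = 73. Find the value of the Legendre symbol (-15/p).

Euler's criterion: (-15/73) ≡ 58^36 (mod 73).
58^2 ≡ 6 (mod 73)
58^4 ≡ 36 (mod 73)
58^8 ≡ 55 (mod 73)
58^16 ≡ 32 (mod 73)
58^32 ≡ 2 (mod 73)
58^36 = 58^(32+4) ≡ 72 (mod 73).
Result is 72 ≡ −1, so (-15/73) = −1.

-1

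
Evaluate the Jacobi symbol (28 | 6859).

Pull out 2^2: since 6859 ≡ 3 (mod 8), (2/6859) = -1, so (2/6859)^2 = +1.
Reciprocity: 7 ≡ 3 and 6859 ≡ 3 (mod 4), so (7/6859) = −(6859/7).
Reduce top mod 7: now compute (6/7).
Pull out 2: since 7 ≡ 7 (mod 8), (2/7) = +1.
Reciprocity: 3 ≡ 3 and 7 ≡ 3 (mod 4), so (3/7) = −(7/3).
Reduce top mod 3: now compute (1/3).
Reached (1/3) = 1. Collecting the sign flips along the way, the symbol is +1.

1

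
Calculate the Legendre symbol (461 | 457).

1

Euler's criterion: (461/457) ≡ 4^228 (mod 457).
4^2 ≡ 16 (mod 457)
4^4 ≡ 256 (mod 457)
4^8 ≡ 185 (mod 457)
4^16 ≡ 407 (mod 457)
4^32 ≡ 215 (mod 457)
4^64 ≡ 68 (mod 457)
4^128 ≡ 54 (mod 457)
4^228 = 4^(128+64+32+4) ≡ 1 (mod 457).
Result is 1, so (461/457) = 1.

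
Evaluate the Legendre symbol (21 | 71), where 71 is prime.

-1

Reciprocity: 21 ≡ 1 and 71 ≡ 3 (mod 4), so (21/71) = +(71/21).
Reduce top mod 21: now compute (8/21).
Pull out 2^3: since 21 ≡ 5 (mod 8), (2/21) = -1, so (2/21)^3 = -1.
Reached (1/21) = 1. Collecting the sign flips along the way, the symbol is -1.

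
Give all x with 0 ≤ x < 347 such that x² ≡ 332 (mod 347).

129, 218

Since 347 ≡ 3 (mod 4), a square root of 332 is 332^((347+1)/4) = 332^87 mod 347.
Repeated squaring: 332^2≡225, 332^4≡310, 332^8≡328, 332^16≡14, 332^32≡196, 332^64≡246 (mod 347).
332^87 = 332^(64+16+4+2+1) ≡ 129 (mod 347).
Check: 129² = 16641 ≡ 332 (mod 347). The two roots are 129 and 218.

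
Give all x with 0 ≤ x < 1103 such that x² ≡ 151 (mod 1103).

373, 730

Since 1103 ≡ 3 (mod 4), a square root of 151 is 151^((1103+1)/4) = 151^276 mod 1103.
Repeated squaring: 151^2≡741, 151^4≡890, 151^8≡146, 151^16≡359, 151^32≡933, 151^64≡222, 151^128≡752, 151^256≡768 (mod 1103).
151^276 = 151^(256+16+4) ≡ 373 (mod 1103).
Check: 373² = 139129 ≡ 151 (mod 1103). The two roots are 373 and 730.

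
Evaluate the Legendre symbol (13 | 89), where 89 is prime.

-1

Euler's criterion: (13/89) ≡ 13^44 (mod 89).
13^2 ≡ 80 (mod 89)
13^4 ≡ 81 (mod 89)
13^8 ≡ 64 (mod 89)
13^16 ≡ 2 (mod 89)
13^32 ≡ 4 (mod 89)
13^44 = 13^(32+8+4) ≡ 88 (mod 89).
Result is 88 ≡ −1, so (13/89) = −1.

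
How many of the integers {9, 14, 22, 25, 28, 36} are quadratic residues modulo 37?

4

(9/37) = +1 → QR.
(14/37) = -1 → non-residue.
(22/37) = -1 → non-residue.
(25/37) = +1 → QR.
(28/37) = +1 → QR.
(36/37) = +1 → QR.
Total quadratic residues among the 6: 4.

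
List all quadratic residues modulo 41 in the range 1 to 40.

Square k = 1,…,20 (k and 41−k give the same square):
1²=1, 2²=4, 3²=9, 4²=16, 5²=25, 6²=36, 7²≡8, 8²≡23, 9²≡40, 10²≡18, 11²≡39, 12²≡21, 13²≡5, 14²≡32, 15²≡20, 16²≡10, 17²≡2, 18²≡37, 19²≡33, 20²≡31 (mod 41).
So the quadratic residues mod 41 are {1, 2, 4, 5, 8, 9, 10, 16, 18, 20, 21, 23, 25, 31, 32, 33, 36, 37, 39, 40}.

1 2 4 5 8 9 10 16 18 20 21 23 25 31 32 33 36 37 39 40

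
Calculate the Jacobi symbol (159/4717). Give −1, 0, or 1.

Reciprocity: 159 ≡ 3 and 4717 ≡ 1 (mod 4), so (159/4717) = +(4717/159).
Reduce top mod 159: now compute (106/159).
Pull out 2: since 159 ≡ 7 (mod 8), (2/159) = +1.
Reciprocity: 53 ≡ 1 and 159 ≡ 3 (mod 4), so (53/159) = +(159/53).
Reduce top mod 53: now compute (0/53).
Top reduces to 0: gcd > 1, so the symbol is 0.

0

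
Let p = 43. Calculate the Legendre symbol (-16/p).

-1

First reduce: -16 ≡ 27 (mod 43).
Reciprocity: 27 ≡ 3 and 43 ≡ 3 (mod 4), so (27/43) = −(43/27).
Reduce top mod 27: now compute (16/27).
Pull out 2^4: since 27 ≡ 3 (mod 8), (2/27) = -1, so (2/27)^4 = +1.
Reached (1/27) = 1. Collecting the sign flips along the way, the symbol is -1.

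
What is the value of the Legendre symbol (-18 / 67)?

Euler's criterion: (-18/67) ≡ 49^33 (mod 67).
49^2 ≡ 56 (mod 67)
49^4 ≡ 54 (mod 67)
49^8 ≡ 35 (mod 67)
49^16 ≡ 19 (mod 67)
49^32 ≡ 26 (mod 67)
49^33 = 49^(32+1) ≡ 1 (mod 67).
Result is 1, so (-18/67) = 1.

1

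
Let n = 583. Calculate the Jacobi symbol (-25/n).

-1

First reduce: -25 ≡ 558 (mod 583).
Pull out 2: since 583 ≡ 7 (mod 8), (2/583) = +1.
Reciprocity: 279 ≡ 3 and 583 ≡ 3 (mod 4), so (279/583) = −(583/279).
Reduce top mod 279: now compute (25/279).
Reciprocity: 25 ≡ 1 and 279 ≡ 3 (mod 4), so (25/279) = +(279/25).
Reduce top mod 25: now compute (4/25).
Pull out 2^2: since 25 ≡ 1 (mod 8), (2/25) = +1, so (2/25)^2 = +1.
Reached (1/25) = 1. Collecting the sign flips along the way, the symbol is -1.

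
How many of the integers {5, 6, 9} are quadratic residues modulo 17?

(5/17) = -1 → non-residue.
(6/17) = -1 → non-residue.
(9/17) = +1 → QR.
Total quadratic residues among the 3: 1.

1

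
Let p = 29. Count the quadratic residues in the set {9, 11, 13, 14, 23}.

3

(9/29) = +1 → QR.
(11/29) = -1 → non-residue.
(13/29) = +1 → QR.
(14/29) = -1 → non-residue.
(23/29) = +1 → QR.
Total quadratic residues among the 5: 3.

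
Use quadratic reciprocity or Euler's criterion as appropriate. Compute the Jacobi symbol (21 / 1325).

-1

Reciprocity: 21 ≡ 1 and 1325 ≡ 1 (mod 4), so (21/1325) = +(1325/21).
Reduce top mod 21: now compute (2/21).
Pull out 2: since 21 ≡ 5 (mod 8), (2/21) = -1.
Reached (1/21) = 1. Collecting the sign flips along the way, the symbol is -1.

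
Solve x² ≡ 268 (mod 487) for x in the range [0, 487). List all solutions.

75, 412

Since 487 ≡ 3 (mod 4), a square root of 268 is 268^((487+1)/4) = 268^122 mod 487.
Repeated squaring: 268^2≡235, 268^4≡194, 268^8≡137, 268^16≡263, 268^32≡15, 268^64≡225 (mod 487).
268^122 = 268^(64+32+16+8+2) ≡ 412 (mod 487).
Check: 412² = 169744 ≡ 268 (mod 487). The two roots are 75 and 412.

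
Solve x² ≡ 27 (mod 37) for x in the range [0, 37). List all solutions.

37 ≡ 1 (mod 4), so we find a root by search.
Trying successive values, 8² = 64 ≡ 27 (mod 37). The other root is 37 − 8 = 29.

8, 29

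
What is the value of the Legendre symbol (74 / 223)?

1

Euler's criterion: (74/223) ≡ 74^111 (mod 223).
74^2 ≡ 124 (mod 223)
74^4 ≡ 212 (mod 223)
74^8 ≡ 121 (mod 223)
74^16 ≡ 146 (mod 223)
74^32 ≡ 131 (mod 223)
74^64 ≡ 213 (mod 223)
74^111 = 74^(64+32+8+4+2+1) ≡ 1 (mod 223).
Result is 1, so (74/223) = 1.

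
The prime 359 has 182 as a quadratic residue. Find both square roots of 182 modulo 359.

30, 329

Since 359 ≡ 3 (mod 4), a square root of 182 is 182^((359+1)/4) = 182^90 mod 359.
Repeated squaring: 182^2≡96, 182^4≡241, 182^8≡282, 182^16≡185, 182^32≡120, 182^64≡40 (mod 359).
182^90 = 182^(64+16+8+2) ≡ 30 (mod 359).
Check: 30² = 900 ≡ 182 (mod 359). The two roots are 30 and 329.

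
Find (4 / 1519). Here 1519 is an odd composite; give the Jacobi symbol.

1

Pull out 2^2: since 1519 ≡ 7 (mod 8), (2/1519) = +1, so (2/1519)^2 = +1.
Reached (1/1519) = 1. Collecting the sign flips along the way, the symbol is +1.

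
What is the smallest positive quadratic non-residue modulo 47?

5

(2/47) = +1, so 2 is a residue.
(3/47) = +1, so 3 is a residue.
(4/47) = +1, so 4 is a residue.
(5/47) = −1, so 5 is the smallest positive non-residue mod 47.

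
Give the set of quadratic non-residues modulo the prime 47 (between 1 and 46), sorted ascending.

Square k = 1,…,23 (k and 47−k give the same square):
1²=1, 2²=4, 3²=9, 4²=16, 5²=25, 6²=36, 7²≡2, 8²≡17, 9²≡34, 10²≡6, 11²≡27, 12²≡3, 13²≡28, 14²≡8, 15²≡37, 16²≡21, 17²≡7, 18²≡42, 19²≡32, 20²≡24, 21²≡18, 22²≡14, 23²≡12 (mod 47).
The residues are {1, 2, 3, 4, 6, 7, 8, 9, 12, 14, 16, 17, 18, 21, 24, 25, 27, 28, 32, 34, 36, 37, 42}; the non-residues are the remaining 23 nonzero classes.

5, 10, 11, 13, 15, 19, 20, 22, 23, 26, 29, 30, 31, 33, 35, 38, 39, 40, 41, 43, 44, 45, 46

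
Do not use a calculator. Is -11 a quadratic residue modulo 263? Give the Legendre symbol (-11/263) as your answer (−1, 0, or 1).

-1

Euler's criterion: (-11/263) ≡ 252^131 (mod 263).
252^2 ≡ 121 (mod 263)
252^4 ≡ 176 (mod 263)
252^8 ≡ 205 (mod 263)
252^16 ≡ 208 (mod 263)
252^32 ≡ 132 (mod 263)
252^64 ≡ 66 (mod 263)
252^128 ≡ 148 (mod 263)
252^131 = 252^(128+2+1) ≡ 262 (mod 263).
Result is 262 ≡ −1, so (-11/263) = −1.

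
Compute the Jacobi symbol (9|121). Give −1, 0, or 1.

Reciprocity: 9 ≡ 1 and 121 ≡ 1 (mod 4), so (9/121) = +(121/9).
Reduce top mod 9: now compute (4/9).
Pull out 2^2: since 9 ≡ 1 (mod 8), (2/9) = +1, so (2/9)^2 = +1.
Reached (1/9) = 1. Collecting the sign flips along the way, the symbol is +1.

1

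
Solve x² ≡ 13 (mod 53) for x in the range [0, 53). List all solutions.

53 ≡ 1 (mod 4), so we find a root by search.
Trying successive values, 15² = 225 ≡ 13 (mod 53). The other root is 53 − 15 = 38.

15, 38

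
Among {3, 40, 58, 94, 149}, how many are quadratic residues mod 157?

3

(3/157) = +1 → QR.
(40/157) = +1 → QR.
(58/157) = +1 → QR.
(94/157) = -1 → non-residue.
(149/157) = -1 → non-residue.
Total quadratic residues among the 5: 3.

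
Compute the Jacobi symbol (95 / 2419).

-1

Reciprocity: 95 ≡ 3 and 2419 ≡ 3 (mod 4), so (95/2419) = −(2419/95).
Reduce top mod 95: now compute (44/95).
Pull out 2^2: since 95 ≡ 7 (mod 8), (2/95) = +1, so (2/95)^2 = +1.
Reciprocity: 11 ≡ 3 and 95 ≡ 3 (mod 4), so (11/95) = −(95/11).
Reduce top mod 11: now compute (7/11).
Reciprocity: 7 ≡ 3 and 11 ≡ 3 (mod 4), so (7/11) = −(11/7).
Reduce top mod 7: now compute (4/7).
Pull out 2^2: since 7 ≡ 7 (mod 8), (2/7) = +1, so (2/7)^2 = +1.
Reached (1/7) = 1. Collecting the sign flips along the way, the symbol is -1.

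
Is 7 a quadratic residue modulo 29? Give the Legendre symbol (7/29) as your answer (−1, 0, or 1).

1

Reciprocity: 7 ≡ 3 and 29 ≡ 1 (mod 4), so (7/29) = +(29/7).
Reduce top mod 7: now compute (1/7).
Reached (1/7) = 1. Collecting the sign flips along the way, the symbol is +1.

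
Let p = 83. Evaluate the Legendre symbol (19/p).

Euler's criterion: (19/83) ≡ 19^41 (mod 83).
19^2 ≡ 29 (mod 83)
19^4 ≡ 11 (mod 83)
19^8 ≡ 38 (mod 83)
19^16 ≡ 33 (mod 83)
19^32 ≡ 10 (mod 83)
19^41 = 19^(32+8+1) ≡ 82 (mod 83).
Result is 82 ≡ −1, so (19/83) = −1.

-1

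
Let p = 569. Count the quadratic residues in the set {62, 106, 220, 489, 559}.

(62/569) = -1 → non-residue.
(106/569) = -1 → non-residue.
(220/569) = -1 → non-residue.
(489/569) = +1 → QR.
(559/569) = +1 → QR.
Total quadratic residues among the 5: 2.

2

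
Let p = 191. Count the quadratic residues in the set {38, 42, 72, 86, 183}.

2

(38/191) = -1 → non-residue.
(42/191) = -1 → non-residue.
(72/191) = +1 → QR.
(86/191) = +1 → QR.
(183/191) = -1 → non-residue.
Total quadratic residues among the 5: 2.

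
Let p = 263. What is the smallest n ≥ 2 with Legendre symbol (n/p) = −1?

(2/263) = +1, so 2 is a residue.
(3/263) = +1, so 3 is a residue.
(4/263) = +1, so 4 is a residue.
(5/263) = −1, so 5 is the smallest positive non-residue mod 263.

5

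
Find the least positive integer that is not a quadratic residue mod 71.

7

(2/71) = +1, so 2 is a residue.
(3/71) = +1, so 3 is a residue.
(4/71) = +1, so 4 is a residue.
(5/71) = +1, so 5 is a residue.
(6/71) = +1, so 6 is a residue.
(7/71) = −1, so 7 is the smallest positive non-residue mod 71.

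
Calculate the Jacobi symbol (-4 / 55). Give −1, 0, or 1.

-1

First reduce: -4 ≡ 51 (mod 55).
Reciprocity: 51 ≡ 3 and 55 ≡ 3 (mod 4), so (51/55) = −(55/51).
Reduce top mod 51: now compute (4/51).
Pull out 2^2: since 51 ≡ 3 (mod 8), (2/51) = -1, so (2/51)^2 = +1.
Reached (1/51) = 1. Collecting the sign flips along the way, the symbol is -1.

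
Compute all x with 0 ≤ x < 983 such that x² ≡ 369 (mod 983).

Since 983 ≡ 3 (mod 4), a square root of 369 is 369^((983+1)/4) = 369^246 mod 983.
Repeated squaring: 369^2≡507, 369^4≡486, 369^8≡276, 369^16≡485, 369^32≡288, 369^64≡372, 369^128≡764 (mod 983).
369^246 = 369^(128+64+32+16+4+2) ≡ 96 (mod 983).
Check: 96² = 9216 ≡ 369 (mod 983). The two roots are 96 and 887.

96, 887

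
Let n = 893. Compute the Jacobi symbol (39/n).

-1

Reciprocity: 39 ≡ 3 and 893 ≡ 1 (mod 4), so (39/893) = +(893/39).
Reduce top mod 39: now compute (35/39).
Reciprocity: 35 ≡ 3 and 39 ≡ 3 (mod 4), so (35/39) = −(39/35).
Reduce top mod 35: now compute (4/35).
Pull out 2^2: since 35 ≡ 3 (mod 8), (2/35) = -1, so (2/35)^2 = +1.
Reached (1/35) = 1. Collecting the sign flips along the way, the symbol is -1.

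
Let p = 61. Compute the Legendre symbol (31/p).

-1

Euler's criterion: (31/61) ≡ 31^30 (mod 61).
31^2 ≡ 46 (mod 61)
31^4 ≡ 42 (mod 61)
31^8 ≡ 56 (mod 61)
31^16 ≡ 25 (mod 61)
31^30 = 31^(16+8+4+2) ≡ 60 (mod 61).
Result is 60 ≡ −1, so (31/61) = −1.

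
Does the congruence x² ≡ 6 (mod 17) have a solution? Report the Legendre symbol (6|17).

-1

Pull out 2: since 17 ≡ 1 (mod 8), (2/17) = +1.
Reciprocity: 3 ≡ 3 and 17 ≡ 1 (mod 4), so (3/17) = +(17/3).
Reduce top mod 3: now compute (2/3).
Pull out 2: since 3 ≡ 3 (mod 8), (2/3) = -1.
Reached (1/3) = 1. Collecting the sign flips along the way, the symbol is -1.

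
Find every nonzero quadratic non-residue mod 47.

Square k = 1,…,23 (k and 47−k give the same square):
1²=1, 2²=4, 3²=9, 4²=16, 5²=25, 6²=36, 7²≡2, 8²≡17, 9²≡34, 10²≡6, 11²≡27, 12²≡3, 13²≡28, 14²≡8, 15²≡37, 16²≡21, 17²≡7, 18²≡42, 19²≡32, 20²≡24, 21²≡18, 22²≡14, 23²≡12 (mod 47).
The residues are {1, 2, 3, 4, 6, 7, 8, 9, 12, 14, 16, 17, 18, 21, 24, 25, 27, 28, 32, 34, 36, 37, 42}; the non-residues are the remaining 23 nonzero classes.

5, 10, 11, 13, 15, 19, 20, 22, 23, 26, 29, 30, 31, 33, 35, 38, 39, 40, 41, 43, 44, 45, 46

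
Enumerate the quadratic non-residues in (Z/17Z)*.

3,5,6,7,10,11,12,14

Square k = 1,…,8 (k and 17−k give the same square):
1²=1, 2²=4, 3²=9, 4²=16, 5²≡8, 6²≡2, 7²≡15, 8²≡13 (mod 17).
The residues are {1, 2, 4, 8, 9, 13, 15, 16}; the non-residues are the remaining 8 nonzero classes.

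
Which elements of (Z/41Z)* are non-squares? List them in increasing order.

Square k = 1,…,20 (k and 41−k give the same square):
1²=1, 2²=4, 3²=9, 4²=16, 5²=25, 6²=36, 7²≡8, 8²≡23, 9²≡40, 10²≡18, 11²≡39, 12²≡21, 13²≡5, 14²≡32, 15²≡20, 16²≡10, 17²≡2, 18²≡37, 19²≡33, 20²≡31 (mod 41).
The residues are {1, 2, 4, 5, 8, 9, 10, 16, 18, 20, 21, 23, 25, 31, 32, 33, 36, 37, 39, 40}; the non-residues are the remaining 20 nonzero classes.

3,6,7,11,12,13,14,15,17,19,22,24,26,27,28,29,30,34,35,38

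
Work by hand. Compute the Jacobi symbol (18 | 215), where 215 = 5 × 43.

Pull out 2: since 215 ≡ 7 (mod 8), (2/215) = +1.
Reciprocity: 9 ≡ 1 and 215 ≡ 3 (mod 4), so (9/215) = +(215/9).
Reduce top mod 9: now compute (8/9).
Pull out 2^3: since 9 ≡ 1 (mod 8), (2/9) = +1, so (2/9)^3 = +1.
Reached (1/9) = 1. Collecting the sign flips along the way, the symbol is +1.

1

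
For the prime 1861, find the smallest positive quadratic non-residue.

(2/1861) = −1, so 2 is the smallest positive non-residue mod 1861.

2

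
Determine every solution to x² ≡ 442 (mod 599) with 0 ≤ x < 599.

160, 439

Since 599 ≡ 3 (mod 4), a square root of 442 is 442^((599+1)/4) = 442^150 mod 599.
Repeated squaring: 442^2≡90, 442^4≡313, 442^8≡332, 442^16≡8, 442^32≡64, 442^64≡502, 442^128≡424 (mod 599).
442^150 = 442^(128+16+4+2) ≡ 160 (mod 599).
Check: 160² = 25600 ≡ 442 (mod 599). The two roots are 160 and 439.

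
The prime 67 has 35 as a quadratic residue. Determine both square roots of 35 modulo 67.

13, 54

Since 67 ≡ 3 (mod 4), a square root of 35 is 35^((67+1)/4) = 35^17 mod 67.
Repeated squaring: 35^2≡19, 35^4≡26, 35^8≡6, 35^16≡36 (mod 67).
35^17 = 35^(16+1) ≡ 54 (mod 67).
Check: 54² = 2916 ≡ 35 (mod 67). The two roots are 13 and 54.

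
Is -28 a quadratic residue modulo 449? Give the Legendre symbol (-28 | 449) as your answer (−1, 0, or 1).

1

Euler's criterion: (-28/449) ≡ 421^224 (mod 449).
421^2 ≡ 335 (mod 449)
421^4 ≡ 424 (mod 449)
421^8 ≡ 176 (mod 449)
421^16 ≡ 444 (mod 449)
421^32 ≡ 25 (mod 449)
421^64 ≡ 176 (mod 449)
421^128 ≡ 444 (mod 449)
421^224 = 421^(128+64+32) ≡ 1 (mod 449).
Result is 1, so (-28/449) = 1.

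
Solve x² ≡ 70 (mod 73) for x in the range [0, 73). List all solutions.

17, 56

73 ≡ 1 (mod 4), so we find a root by search.
Trying successive values, 17² = 289 ≡ 70 (mod 73). The other root is 73 − 17 = 56.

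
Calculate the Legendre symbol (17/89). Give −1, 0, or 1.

Reciprocity: 17 ≡ 1 and 89 ≡ 1 (mod 4), so (17/89) = +(89/17).
Reduce top mod 17: now compute (4/17).
Pull out 2^2: since 17 ≡ 1 (mod 8), (2/17) = +1, so (2/17)^2 = +1.
Reached (1/17) = 1. Collecting the sign flips along the way, the symbol is +1.

1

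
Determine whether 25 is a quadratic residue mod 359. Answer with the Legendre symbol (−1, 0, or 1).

1

Euler's criterion: (25/359) ≡ 25^179 (mod 359).
25^2 ≡ 266 (mod 359)
25^4 ≡ 33 (mod 359)
25^8 ≡ 12 (mod 359)
25^16 ≡ 144 (mod 359)
25^32 ≡ 273 (mod 359)
25^64 ≡ 216 (mod 359)
25^128 ≡ 345 (mod 359)
25^179 = 25^(128+32+16+2+1) ≡ 1 (mod 359).
Result is 1, so (25/359) = 1.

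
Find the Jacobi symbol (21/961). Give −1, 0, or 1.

Reciprocity: 21 ≡ 1 and 961 ≡ 1 (mod 4), so (21/961) = +(961/21).
Reduce top mod 21: now compute (16/21).
Pull out 2^4: since 21 ≡ 5 (mod 8), (2/21) = -1, so (2/21)^4 = +1.
Reached (1/21) = 1. Collecting the sign flips along the way, the symbol is +1.

1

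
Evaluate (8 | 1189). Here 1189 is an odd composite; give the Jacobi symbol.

Pull out 2^3: since 1189 ≡ 5 (mod 8), (2/1189) = -1, so (2/1189)^3 = -1.
Reached (1/1189) = 1. Collecting the sign flips along the way, the symbol is -1.

-1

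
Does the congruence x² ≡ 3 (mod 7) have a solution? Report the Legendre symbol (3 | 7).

-1

Euler's criterion: (3/7) ≡ 3^3 (mod 7).
3^2 ≡ 2 (mod 7)
3^3 = 3^(2+1) ≡ 6 (mod 7).
Result is 6 ≡ −1, so (3/7) = −1.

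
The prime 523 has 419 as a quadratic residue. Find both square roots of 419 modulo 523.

Since 523 ≡ 3 (mod 4), a square root of 419 is 419^((523+1)/4) = 419^131 mod 523.
Repeated squaring: 419^2≡356, 419^4≡170, 419^8≡135, 419^16≡443, 419^32≡124, 419^64≡209, 419^128≡272 (mod 523).
419^131 = 419^(128+2+1) ≡ 360 (mod 523).
Check: 360² = 129600 ≡ 419 (mod 523). The two roots are 163 and 360.

163, 360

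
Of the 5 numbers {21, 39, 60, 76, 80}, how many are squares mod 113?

1

(21/113) = -1 → non-residue.
(39/113) = -1 → non-residue.
(60/113) = +1 → QR.
(76/113) = -1 → non-residue.
(80/113) = -1 → non-residue.
Total quadratic residues among the 5: 1.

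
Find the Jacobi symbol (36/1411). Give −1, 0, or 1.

1

Pull out 2^2: since 1411 ≡ 3 (mod 8), (2/1411) = -1, so (2/1411)^2 = +1.
Reciprocity: 9 ≡ 1 and 1411 ≡ 3 (mod 4), so (9/1411) = +(1411/9).
Reduce top mod 9: now compute (7/9).
Reciprocity: 7 ≡ 3 and 9 ≡ 1 (mod 4), so (7/9) = +(9/7).
Reduce top mod 7: now compute (2/7).
Pull out 2: since 7 ≡ 7 (mod 8), (2/7) = +1.
Reached (1/7) = 1. Collecting the sign flips along the way, the symbol is +1.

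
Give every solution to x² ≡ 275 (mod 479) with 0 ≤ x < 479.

Since 479 ≡ 3 (mod 4), a square root of 275 is 275^((479+1)/4) = 275^120 mod 479.
Repeated squaring: 275^2≡422, 275^4≡375, 275^8≡278, 275^16≡165, 275^32≡401, 275^64≡336 (mod 479).
275^120 = 275^(64+32+16+8) ≡ 189 (mod 479).
Check: 189² = 35721 ≡ 275 (mod 479). The two roots are 189 and 290.

189, 290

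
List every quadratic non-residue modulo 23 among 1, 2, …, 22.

5 7 10 11 14 15 17 19 20 21 22

Square k = 1,…,11 (k and 23−k give the same square):
1²=1, 2²=4, 3²=9, 4²=16, 5²≡2, 6²≡13, 7²≡3, 8²≡18, 9²≡12, 10²≡8, 11²≡6 (mod 23).
The residues are {1, 2, 3, 4, 6, 8, 9, 12, 13, 16, 18}; the non-residues are the remaining 11 nonzero classes.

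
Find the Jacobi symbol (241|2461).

Reciprocity: 241 ≡ 1 and 2461 ≡ 1 (mod 4), so (241/2461) = +(2461/241).
Reduce top mod 241: now compute (51/241).
Reciprocity: 51 ≡ 3 and 241 ≡ 1 (mod 4), so (51/241) = +(241/51).
Reduce top mod 51: now compute (37/51).
Reciprocity: 37 ≡ 1 and 51 ≡ 3 (mod 4), so (37/51) = +(51/37).
Reduce top mod 37: now compute (14/37).
Pull out 2: since 37 ≡ 5 (mod 8), (2/37) = -1.
Reciprocity: 7 ≡ 3 and 37 ≡ 1 (mod 4), so (7/37) = +(37/7).
Reduce top mod 7: now compute (2/7).
Pull out 2: since 7 ≡ 7 (mod 8), (2/7) = +1.
Reached (1/7) = 1. Collecting the sign flips along the way, the symbol is -1.

-1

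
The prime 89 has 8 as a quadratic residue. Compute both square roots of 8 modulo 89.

39, 50

89 ≡ 1 (mod 4), so we find a root by search.
Trying successive values, 39² = 1521 ≡ 8 (mod 89). The other root is 89 − 39 = 50.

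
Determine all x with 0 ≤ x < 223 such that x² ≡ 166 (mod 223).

101, 122

Since 223 ≡ 3 (mod 4), a square root of 166 is 166^((223+1)/4) = 166^56 mod 223.
Repeated squaring: 166^2≡127, 166^4≡73, 166^8≡200, 166^16≡83, 166^32≡199 (mod 223).
166^56 = 166^(32+16+8) ≡ 101 (mod 223).
Check: 101² = 10201 ≡ 166 (mod 223). The two roots are 101 and 122.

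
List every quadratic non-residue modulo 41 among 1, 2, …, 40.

3,6,7,11,12,13,14,15,17,19,22,24,26,27,28,29,30,34,35,38

Square k = 1,…,20 (k and 41−k give the same square):
1²=1, 2²=4, 3²=9, 4²=16, 5²=25, 6²=36, 7²≡8, 8²≡23, 9²≡40, 10²≡18, 11²≡39, 12²≡21, 13²≡5, 14²≡32, 15²≡20, 16²≡10, 17²≡2, 18²≡37, 19²≡33, 20²≡31 (mod 41).
The residues are {1, 2, 4, 5, 8, 9, 10, 16, 18, 20, 21, 23, 25, 31, 32, 33, 36, 37, 39, 40}; the non-residues are the remaining 20 nonzero classes.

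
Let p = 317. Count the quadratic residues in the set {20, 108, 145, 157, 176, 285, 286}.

(20/317) = -1 → non-residue.
(108/317) = -1 → non-residue.
(145/317) = +1 → QR.
(157/317) = +1 → QR.
(176/317) = +1 → QR.
(285/317) = -1 → non-residue.
(286/317) = +1 → QR.
Total quadratic residues among the 7: 4.

4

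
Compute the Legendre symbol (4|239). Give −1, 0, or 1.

1

Euler's criterion: (4/239) ≡ 4^119 (mod 239).
4^2 ≡ 16 (mod 239)
4^4 ≡ 17 (mod 239)
4^8 ≡ 50 (mod 239)
4^16 ≡ 110 (mod 239)
4^32 ≡ 150 (mod 239)
4^64 ≡ 34 (mod 239)
4^119 = 4^(64+32+16+4+2+1) ≡ 1 (mod 239).
Result is 1, so (4/239) = 1.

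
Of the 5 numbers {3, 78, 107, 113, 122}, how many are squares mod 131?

3

(3/131) = +1 → QR.
(78/131) = -1 → non-residue.
(107/131) = +1 → QR.
(113/131) = +1 → QR.
(122/131) = -1 → non-residue.
Total quadratic residues among the 5: 3.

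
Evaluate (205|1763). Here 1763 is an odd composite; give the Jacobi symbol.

Reciprocity: 205 ≡ 1 and 1763 ≡ 3 (mod 4), so (205/1763) = +(1763/205).
Reduce top mod 205: now compute (123/205).
Reciprocity: 123 ≡ 3 and 205 ≡ 1 (mod 4), so (123/205) = +(205/123).
Reduce top mod 123: now compute (82/123).
Pull out 2: since 123 ≡ 3 (mod 8), (2/123) = -1.
Reciprocity: 41 ≡ 1 and 123 ≡ 3 (mod 4), so (41/123) = +(123/41).
Reduce top mod 41: now compute (0/41).
Top reduces to 0: gcd > 1, so the symbol is 0.

0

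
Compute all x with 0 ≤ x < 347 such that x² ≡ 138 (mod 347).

101, 246

Since 347 ≡ 3 (mod 4), a square root of 138 is 138^((347+1)/4) = 138^87 mod 347.
Repeated squaring: 138^2≡306, 138^4≡293, 138^8≡140, 138^16≡168, 138^32≡117, 138^64≡156 (mod 347).
138^87 = 138^(64+16+4+2+1) ≡ 246 (mod 347).
Check: 246² = 60516 ≡ 138 (mod 347). The two roots are 101 and 246.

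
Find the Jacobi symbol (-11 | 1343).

1

First reduce: -11 ≡ 1332 (mod 1343).
Pull out 2^2: since 1343 ≡ 7 (mod 8), (2/1343) = +1, so (2/1343)^2 = +1.
Reciprocity: 333 ≡ 1 and 1343 ≡ 3 (mod 4), so (333/1343) = +(1343/333).
Reduce top mod 333: now compute (11/333).
Reciprocity: 11 ≡ 3 and 333 ≡ 1 (mod 4), so (11/333) = +(333/11).
Reduce top mod 11: now compute (3/11).
Reciprocity: 3 ≡ 3 and 11 ≡ 3 (mod 4), so (3/11) = −(11/3).
Reduce top mod 3: now compute (2/3).
Pull out 2: since 3 ≡ 3 (mod 8), (2/3) = -1.
Reached (1/3) = 1. Collecting the sign flips along the way, the symbol is +1.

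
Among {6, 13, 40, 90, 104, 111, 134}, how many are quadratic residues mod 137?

0

(6/137) = -1 → non-residue.
(13/137) = -1 → non-residue.
(40/137) = -1 → non-residue.
(90/137) = -1 → non-residue.
(104/137) = -1 → non-residue.
(111/137) = -1 → non-residue.
(134/137) = -1 → non-residue.
Total quadratic residues among the 7: 0.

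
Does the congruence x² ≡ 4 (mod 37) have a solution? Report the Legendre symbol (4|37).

Euler's criterion: (4/37) ≡ 4^18 (mod 37).
4^2 ≡ 16 (mod 37)
4^4 ≡ 34 (mod 37)
4^8 ≡ 9 (mod 37)
4^16 ≡ 7 (mod 37)
4^18 = 4^(16+2) ≡ 1 (mod 37).
Result is 1, so (4/37) = 1.

1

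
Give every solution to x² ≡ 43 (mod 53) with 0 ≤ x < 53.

53 ≡ 1 (mod 4), so we find a root by search.
Trying successive values, 19² = 361 ≡ 43 (mod 53). The other root is 53 − 19 = 34.

19, 34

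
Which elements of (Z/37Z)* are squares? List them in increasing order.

Square k = 1,…,18 (k and 37−k give the same square):
1²=1, 2²=4, 3²=9, 4²=16, 5²=25, 6²=36, 7²≡12, 8²≡27, 9²≡7, 10²≡26, 11²≡10, 12²≡33, 13²≡21, 14²≡11, 15²≡3, 16²≡34, 17²≡30, 18²≡28 (mod 37).
So the quadratic residues mod 37 are {1, 3, 4, 7, 9, 10, 11, 12, 16, 21, 25, 26, 27, 28, 30, 33, 34, 36}.

1,3,4,7,9,10,11,12,16,21,25,26,27,28,30,33,34,36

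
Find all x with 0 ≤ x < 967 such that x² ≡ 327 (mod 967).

371, 596

Since 967 ≡ 3 (mod 4), a square root of 327 is 327^((967+1)/4) = 327^242 mod 967.
Repeated squaring: 327^2≡559, 327^4≡140, 327^8≡260, 327^16≡877, 327^32≡364, 327^64≡17, 327^128≡289 (mod 967).
327^242 = 327^(128+64+32+16+2) ≡ 596 (mod 967).
Check: 596² = 355216 ≡ 327 (mod 967). The two roots are 371 and 596.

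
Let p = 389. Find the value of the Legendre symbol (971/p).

1

First reduce: 971 ≡ 193 (mod 389).
Reciprocity: 193 ≡ 1 and 389 ≡ 1 (mod 4), so (193/389) = +(389/193).
Reduce top mod 193: now compute (3/193).
Reciprocity: 3 ≡ 3 and 193 ≡ 1 (mod 4), so (3/193) = +(193/3).
Reduce top mod 3: now compute (1/3).
Reached (1/3) = 1. Collecting the sign flips along the way, the symbol is +1.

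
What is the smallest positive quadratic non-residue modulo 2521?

11

(2/2521) = +1, so 2 is a residue.
(3/2521) = +1, so 3 is a residue.
(4/2521) = +1, so 4 is a residue.
(5/2521) = +1, so 5 is a residue.
(6/2521) = +1, so 6 is a residue.
(7/2521) = +1, so 7 is a residue.
(8/2521) = +1, so 8 is a residue.
(9/2521) = +1, so 9 is a residue.
(10/2521) = +1, so 10 is a residue.
(11/2521) = −1, so 11 is the smallest positive non-residue mod 2521.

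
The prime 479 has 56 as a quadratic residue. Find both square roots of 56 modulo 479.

158, 321

Since 479 ≡ 3 (mod 4), a square root of 56 is 56^((479+1)/4) = 56^120 mod 479.
Repeated squaring: 56^2≡262, 56^4≡147, 56^8≡54, 56^16≡42, 56^32≡327, 56^64≡112 (mod 479).
56^120 = 56^(64+32+16+8) ≡ 321 (mod 479).
Check: 321² = 103041 ≡ 56 (mod 479). The two roots are 158 and 321.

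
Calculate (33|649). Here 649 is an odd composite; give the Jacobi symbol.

Reciprocity: 33 ≡ 1 and 649 ≡ 1 (mod 4), so (33/649) = +(649/33).
Reduce top mod 33: now compute (22/33).
Pull out 2: since 33 ≡ 1 (mod 8), (2/33) = +1.
Reciprocity: 11 ≡ 3 and 33 ≡ 1 (mod 4), so (11/33) = +(33/11).
Reduce top mod 11: now compute (0/11).
Top reduces to 0: gcd > 1, so the symbol is 0.

0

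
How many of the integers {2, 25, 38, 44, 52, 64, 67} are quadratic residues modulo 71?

(2/71) = +1 → QR.
(25/71) = +1 → QR.
(38/71) = +1 → QR.
(44/71) = -1 → non-residue.
(52/71) = -1 → non-residue.
(64/71) = +1 → QR.
(67/71) = -1 → non-residue.
Total quadratic residues among the 7: 4.

4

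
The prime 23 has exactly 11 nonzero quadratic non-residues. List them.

Square k = 1,…,11 (k and 23−k give the same square):
1²=1, 2²=4, 3²=9, 4²=16, 5²≡2, 6²≡13, 7²≡3, 8²≡18, 9²≡12, 10²≡8, 11²≡6 (mod 23).
The residues are {1, 2, 3, 4, 6, 8, 9, 12, 13, 16, 18}; the non-residues are the remaining 11 nonzero classes.

5 7 10 11 14 15 17 19 20 21 22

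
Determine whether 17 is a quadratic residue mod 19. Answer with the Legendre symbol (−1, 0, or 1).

Reciprocity: 17 ≡ 1 and 19 ≡ 3 (mod 4), so (17/19) = +(19/17).
Reduce top mod 17: now compute (2/17).
Pull out 2: since 17 ≡ 1 (mod 8), (2/17) = +1.
Reached (1/17) = 1. Collecting the sign flips along the way, the symbol is +1.

1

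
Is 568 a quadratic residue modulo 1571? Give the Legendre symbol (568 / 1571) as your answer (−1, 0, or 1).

1

Pull out 2^3: since 1571 ≡ 3 (mod 8), (2/1571) = -1, so (2/1571)^3 = -1.
Reciprocity: 71 ≡ 3 and 1571 ≡ 3 (mod 4), so (71/1571) = −(1571/71).
Reduce top mod 71: now compute (9/71).
Reciprocity: 9 ≡ 1 and 71 ≡ 3 (mod 4), so (9/71) = +(71/9).
Reduce top mod 9: now compute (8/9).
Pull out 2^3: since 9 ≡ 1 (mod 8), (2/9) = +1, so (2/9)^3 = +1.
Reached (1/9) = 1. Collecting the sign flips along the way, the symbol is +1.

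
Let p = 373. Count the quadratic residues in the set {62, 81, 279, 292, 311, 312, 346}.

4

(62/373) = -1 → non-residue.
(81/373) = +1 → QR.
(279/373) = +1 → QR.
(292/373) = +1 → QR.
(311/373) = -1 → non-residue.
(312/373) = -1 → non-residue.
(346/373) = +1 → QR.
Total quadratic residues among the 7: 4.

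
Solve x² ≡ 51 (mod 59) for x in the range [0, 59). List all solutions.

13, 46

Since 59 ≡ 3 (mod 4), a square root of 51 is 51^((59+1)/4) = 51^15 mod 59.
Repeated squaring: 51^2≡5, 51^4≡25, 51^8≡35 (mod 59).
51^15 = 51^(8+4+2+1) ≡ 46 (mod 59).
Check: 46² = 2116 ≡ 51 (mod 59). The two roots are 13 and 46.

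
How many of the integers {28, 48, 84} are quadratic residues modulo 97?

(28/97) = -1 → non-residue.
(48/97) = +1 → QR.
(84/97) = -1 → non-residue.
Total quadratic residues among the 3: 1.

1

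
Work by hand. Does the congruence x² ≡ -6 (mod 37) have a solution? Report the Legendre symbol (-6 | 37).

-1

Euler's criterion: (-6/37) ≡ 31^18 (mod 37).
31^2 ≡ 36 (mod 37)
31^4 ≡ 1 (mod 37)
31^8 ≡ 1 (mod 37)
31^16 ≡ 1 (mod 37)
31^18 = 31^(16+2) ≡ 36 (mod 37).
Result is 36 ≡ −1, so (-6/37) = −1.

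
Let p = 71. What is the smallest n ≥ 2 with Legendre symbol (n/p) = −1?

(2/71) = +1, so 2 is a residue.
(3/71) = +1, so 3 is a residue.
(4/71) = +1, so 4 is a residue.
(5/71) = +1, so 5 is a residue.
(6/71) = +1, so 6 is a residue.
(7/71) = −1, so 7 is the smallest positive non-residue mod 71.

7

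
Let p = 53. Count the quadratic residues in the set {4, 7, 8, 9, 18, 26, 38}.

4

(4/53) = +1 → QR.
(7/53) = +1 → QR.
(8/53) = -1 → non-residue.
(9/53) = +1 → QR.
(18/53) = -1 → non-residue.
(26/53) = -1 → non-residue.
(38/53) = +1 → QR.
Total quadratic residues among the 7: 4.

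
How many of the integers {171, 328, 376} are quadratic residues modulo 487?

2

(171/487) = +1 → QR.
(328/487) = +1 → QR.
(376/487) = -1 → non-residue.
Total quadratic residues among the 3: 2.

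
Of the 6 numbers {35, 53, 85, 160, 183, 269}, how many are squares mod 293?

(35/293) = +1 → QR.
(53/293) = +1 → QR.
(85/293) = -1 → non-residue.
(160/293) = +1 → QR.
(183/293) = -1 → non-residue.
(269/293) = +1 → QR.
Total quadratic residues among the 6: 4.

4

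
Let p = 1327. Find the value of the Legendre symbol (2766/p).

-1

First reduce: 2766 ≡ 112 (mod 1327).
Pull out 2^4: since 1327 ≡ 7 (mod 8), (2/1327) = +1, so (2/1327)^4 = +1.
Reciprocity: 7 ≡ 3 and 1327 ≡ 3 (mod 4), so (7/1327) = −(1327/7).
Reduce top mod 7: now compute (4/7).
Pull out 2^2: since 7 ≡ 7 (mod 8), (2/7) = +1, so (2/7)^2 = +1.
Reached (1/7) = 1. Collecting the sign flips along the way, the symbol is -1.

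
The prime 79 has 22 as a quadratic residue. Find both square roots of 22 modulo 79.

Since 79 ≡ 3 (mod 4), a square root of 22 is 22^((79+1)/4) = 22^20 mod 79.
Repeated squaring: 22^2≡10, 22^4≡21, 22^8≡46, 22^16≡62 (mod 79).
22^20 = 22^(16+4) ≡ 38 (mod 79).
Check: 38² = 1444 ≡ 22 (mod 79). The two roots are 38 and 41.

38, 41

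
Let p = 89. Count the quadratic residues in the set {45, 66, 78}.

2

(45/89) = +1 → QR.
(66/89) = -1 → non-residue.
(78/89) = +1 → QR.
Total quadratic residues among the 3: 2.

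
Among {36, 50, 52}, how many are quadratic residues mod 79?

(36/79) = +1 → QR.
(50/79) = +1 → QR.
(52/79) = +1 → QR.
Total quadratic residues among the 3: 3.

3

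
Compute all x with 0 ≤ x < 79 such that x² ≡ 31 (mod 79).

30, 49

Since 79 ≡ 3 (mod 4), a square root of 31 is 31^((79+1)/4) = 31^20 mod 79.
Repeated squaring: 31^2≡13, 31^4≡11, 31^8≡42, 31^16≡26 (mod 79).
31^20 = 31^(16+4) ≡ 49 (mod 79).
Check: 49² = 2401 ≡ 31 (mod 79). The two roots are 30 and 49.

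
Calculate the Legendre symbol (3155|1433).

1

First reduce: 3155 ≡ 289 (mod 1433).
Reciprocity: 289 ≡ 1 and 1433 ≡ 1 (mod 4), so (289/1433) = +(1433/289).
Reduce top mod 289: now compute (277/289).
Reciprocity: 277 ≡ 1 and 289 ≡ 1 (mod 4), so (277/289) = +(289/277).
Reduce top mod 277: now compute (12/277).
Pull out 2^2: since 277 ≡ 5 (mod 8), (2/277) = -1, so (2/277)^2 = +1.
Reciprocity: 3 ≡ 3 and 277 ≡ 1 (mod 4), so (3/277) = +(277/3).
Reduce top mod 3: now compute (1/3).
Reached (1/3) = 1. Collecting the sign flips along the way, the symbol is +1.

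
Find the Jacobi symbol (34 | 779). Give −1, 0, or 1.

1

Pull out 2: since 779 ≡ 3 (mod 8), (2/779) = -1.
Reciprocity: 17 ≡ 1 and 779 ≡ 3 (mod 4), so (17/779) = +(779/17).
Reduce top mod 17: now compute (14/17).
Pull out 2: since 17 ≡ 1 (mod 8), (2/17) = +1.
Reciprocity: 7 ≡ 3 and 17 ≡ 1 (mod 4), so (7/17) = +(17/7).
Reduce top mod 7: now compute (3/7).
Reciprocity: 3 ≡ 3 and 7 ≡ 3 (mod 4), so (3/7) = −(7/3).
Reduce top mod 3: now compute (1/3).
Reached (1/3) = 1. Collecting the sign flips along the way, the symbol is +1.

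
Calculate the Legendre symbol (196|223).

Euler's criterion: (196/223) ≡ 196^111 (mod 223).
196^2 ≡ 60 (mod 223)
196^4 ≡ 32 (mod 223)
196^8 ≡ 132 (mod 223)
196^16 ≡ 30 (mod 223)
196^32 ≡ 8 (mod 223)
196^64 ≡ 64 (mod 223)
196^111 = 196^(64+32+8+4+2+1) ≡ 1 (mod 223).
Result is 1, so (196/223) = 1.

1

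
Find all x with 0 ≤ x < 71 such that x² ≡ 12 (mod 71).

15, 56

Since 71 ≡ 3 (mod 4), a square root of 12 is 12^((71+1)/4) = 12^18 mod 71.
Repeated squaring: 12^2≡2, 12^4≡4, 12^8≡16, 12^16≡43 (mod 71).
12^18 = 12^(16+2) ≡ 15 (mod 71).
Check: 15² = 225 ≡ 12 (mod 71). The two roots are 15 and 56.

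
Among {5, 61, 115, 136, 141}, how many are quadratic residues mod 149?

(5/149) = +1 → QR.
(61/149) = +1 → QR.
(115/149) = -1 → non-residue.
(136/149) = -1 → non-residue.
(141/149) = -1 → non-residue.
Total quadratic residues among the 5: 2.

2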